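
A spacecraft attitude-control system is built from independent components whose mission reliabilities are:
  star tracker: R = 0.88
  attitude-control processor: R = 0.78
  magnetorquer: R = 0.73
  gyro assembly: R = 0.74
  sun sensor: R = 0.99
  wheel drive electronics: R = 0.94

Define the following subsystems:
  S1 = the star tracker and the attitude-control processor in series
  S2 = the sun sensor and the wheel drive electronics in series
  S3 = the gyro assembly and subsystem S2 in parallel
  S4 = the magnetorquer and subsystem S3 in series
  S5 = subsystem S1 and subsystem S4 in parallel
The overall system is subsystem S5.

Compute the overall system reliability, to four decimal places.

0.9112

Series (star tracker and attitude-control processor): 0.880000 × 0.780000 = 0.686400
Series (sun sensor and wheel drive electronics): 0.990000 × 0.940000 = 0.930600
Parallel (gyro assembly and [0.930600]): 1 − (1 − 0.740000)(1 − 0.930600) = 0.981956
Series (magnetorquer and [0.981956]): 0.730000 × 0.981956 = 0.716828
Parallel ([0.686400] and [0.716828]): 1 − (1 − 0.686400)(1 − 0.716828) = 0.9112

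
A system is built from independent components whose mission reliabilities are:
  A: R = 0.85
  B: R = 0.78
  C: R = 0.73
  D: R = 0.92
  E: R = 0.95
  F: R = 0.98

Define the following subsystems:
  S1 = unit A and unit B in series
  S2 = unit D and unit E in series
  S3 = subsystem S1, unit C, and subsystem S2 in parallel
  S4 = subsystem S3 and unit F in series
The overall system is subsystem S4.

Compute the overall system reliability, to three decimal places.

0.969

Series (A and B): 0.85000 × 0.78000 = 0.66300
Series (D and E): 0.92000 × 0.95000 = 0.87400
Parallel ([0.66300], C, and [0.87400]): 1 − (1 − 0.66300)(1 − 0.73000)(1 − 0.87400) = 0.98854
Series ([0.98854] and F): 0.98854 × 0.98000 = 0.969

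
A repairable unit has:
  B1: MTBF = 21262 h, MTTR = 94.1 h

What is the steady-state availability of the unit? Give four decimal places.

A(B1) = MTBF/(MTBF+MTTR) = 21262/(21262+94.1) = 0.9956

0.9956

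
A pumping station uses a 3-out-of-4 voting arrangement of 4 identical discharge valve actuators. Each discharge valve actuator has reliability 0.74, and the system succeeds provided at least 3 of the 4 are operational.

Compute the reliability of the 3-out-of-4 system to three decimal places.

R = Σ_{i=3}^{4} C(4,i) p^i (1−p)^{4−i} with p = 0.74
C(4,3)·0.74^3·0.26^1 = 0.42143
C(4,4)·0.74^4·0.26^0 = 0.29987
Sum = 0.721

0.721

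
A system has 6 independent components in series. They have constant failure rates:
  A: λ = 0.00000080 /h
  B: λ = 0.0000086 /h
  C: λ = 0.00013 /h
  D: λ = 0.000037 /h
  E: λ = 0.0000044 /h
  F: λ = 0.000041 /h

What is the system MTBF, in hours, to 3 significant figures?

Series of exponential components: λ_sys = Σ λ_i
λ_sys = 0.00000080 + 0.0000086 + 0.00013 + 0.000037 + 0.0000044 + 0.000041 = 2.2180e-04 /h
MTBF = 1 / λ_sys = 4510 h

4510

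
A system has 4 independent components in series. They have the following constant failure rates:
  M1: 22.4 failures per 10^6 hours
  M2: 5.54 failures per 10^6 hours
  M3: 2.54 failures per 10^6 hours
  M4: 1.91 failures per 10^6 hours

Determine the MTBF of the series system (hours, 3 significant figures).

Series of exponential components: λ_sys = Σ λ_i
λ_sys = 0.0000224 + 0.00000554 + 0.00000254 + 0.00000191 = 3.2390e-05 /h
MTBF = 1 / λ_sys = 30900 h

30900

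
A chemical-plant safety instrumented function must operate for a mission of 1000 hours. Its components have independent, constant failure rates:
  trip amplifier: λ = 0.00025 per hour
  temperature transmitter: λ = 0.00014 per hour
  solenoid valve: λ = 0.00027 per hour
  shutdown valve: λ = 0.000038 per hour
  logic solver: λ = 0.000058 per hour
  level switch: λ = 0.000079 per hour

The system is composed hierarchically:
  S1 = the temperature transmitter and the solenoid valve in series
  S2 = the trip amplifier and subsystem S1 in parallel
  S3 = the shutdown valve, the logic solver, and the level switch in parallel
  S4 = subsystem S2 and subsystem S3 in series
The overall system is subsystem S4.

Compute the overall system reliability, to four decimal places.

0.9255

R(trip amplifier) = exp(−0.00025 × 1000) = 0.778801
R(temperature transmitter) = exp(−0.00014 × 1000) = 0.869358
R(solenoid valve) = exp(−0.00027 × 1000) = 0.763379
R(shutdown valve) = exp(−0.000038 × 1000) = 0.962713
R(logic solver) = exp(−0.000058 × 1000) = 0.943650
R(level switch) = exp(−0.000079 × 1000) = 0.924040
Series (temperature transmitter and solenoid valve): 0.869358 × 0.763379 = 0.663650
Parallel (trip amplifier and [0.663650]): 1 − (1 − 0.778801)(1 − 0.663650) = 0.925600
Parallel (shutdown valve, logic solver, and level switch): 1 − (1 − 0.962713)(1 − 0.943650)(1 − 0.924040) = 0.999840
Series ([0.925600] and [0.999840]): 0.925600 × 0.999840 = 0.9255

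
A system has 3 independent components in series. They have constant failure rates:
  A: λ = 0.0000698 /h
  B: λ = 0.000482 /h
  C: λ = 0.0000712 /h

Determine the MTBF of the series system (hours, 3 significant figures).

Series of exponential components: λ_sys = Σ λ_i
λ_sys = 0.0000698 + 0.000482 + 0.0000712 = 6.2300e-04 /h
MTBF = 1 / λ_sys = 1610 h

1610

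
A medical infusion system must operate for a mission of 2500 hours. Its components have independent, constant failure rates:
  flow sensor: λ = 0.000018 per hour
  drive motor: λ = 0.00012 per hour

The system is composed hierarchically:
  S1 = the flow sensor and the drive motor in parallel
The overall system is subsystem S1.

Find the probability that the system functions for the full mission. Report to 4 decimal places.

R(flow sensor) = exp(−0.000018 × 2500) = 0.955997
R(drive motor) = exp(−0.00012 × 2500) = 0.740818
Parallel (flow sensor and drive motor): 1 − (1 − 0.955997)(1 − 0.740818) = 0.9886

0.9886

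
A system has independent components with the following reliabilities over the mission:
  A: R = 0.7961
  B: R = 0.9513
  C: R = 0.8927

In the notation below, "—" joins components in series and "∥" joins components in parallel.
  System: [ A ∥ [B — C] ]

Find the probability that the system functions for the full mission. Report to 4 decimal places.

0.9693

Series (B and C): 0.951300 × 0.892700 = 0.849226
Parallel (A and [0.849226]): 1 − (1 − 0.796100)(1 − 0.849226) = 0.9693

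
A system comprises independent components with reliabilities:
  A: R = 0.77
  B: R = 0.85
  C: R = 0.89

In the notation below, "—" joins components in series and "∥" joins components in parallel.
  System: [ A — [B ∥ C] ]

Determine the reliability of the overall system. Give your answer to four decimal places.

0.7573

Parallel (B and C): 1 − (1 − 0.850000)(1 − 0.890000) = 0.983500
Series (A and [0.983500]): 0.770000 × 0.983500 = 0.7573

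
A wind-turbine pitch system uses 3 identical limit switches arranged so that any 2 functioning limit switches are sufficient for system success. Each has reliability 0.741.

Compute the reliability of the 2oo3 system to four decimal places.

R = Σ_{i=2}^{3} C(3,i) p^i (1−p)^{3−i} with p = 0.741
C(3,2)·0.741^2·0.259^1 = 0.426636
C(3,3)·0.741^3·0.259^0 = 0.406869
Sum = 0.8335

0.8335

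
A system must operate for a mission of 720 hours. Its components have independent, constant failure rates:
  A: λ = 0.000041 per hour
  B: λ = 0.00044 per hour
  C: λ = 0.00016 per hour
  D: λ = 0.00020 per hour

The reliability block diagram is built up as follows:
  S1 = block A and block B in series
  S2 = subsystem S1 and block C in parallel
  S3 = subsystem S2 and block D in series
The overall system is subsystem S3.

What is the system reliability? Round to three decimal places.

0.838

R(A) = exp(−0.000041 × 720) = 0.97091
R(B) = exp(−0.00044 × 720) = 0.72848
R(C) = exp(−0.00016 × 720) = 0.89119
R(D) = exp(−0.00020 × 720) = 0.86589
Series (A and B): 0.97091 × 0.72848 = 0.70729
Parallel ([0.70729] and C): 1 − (1 − 0.70729)(1 − 0.89119) = 0.96815
Series ([0.96815] and D): 0.96815 × 0.86589 = 0.838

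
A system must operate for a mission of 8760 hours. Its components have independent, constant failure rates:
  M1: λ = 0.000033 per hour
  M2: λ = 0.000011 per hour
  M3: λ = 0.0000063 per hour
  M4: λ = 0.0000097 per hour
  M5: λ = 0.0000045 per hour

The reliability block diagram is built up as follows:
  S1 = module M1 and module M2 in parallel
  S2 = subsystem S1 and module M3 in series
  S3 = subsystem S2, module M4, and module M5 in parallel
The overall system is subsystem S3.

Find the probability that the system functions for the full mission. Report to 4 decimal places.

R(M1) = exp(−0.000033 × 8760) = 0.748952
R(M2) = exp(−0.000011 × 8760) = 0.908137
R(M3) = exp(−0.0000063 × 8760) = 0.946307
R(M4) = exp(−0.0000097 × 8760) = 0.918538
R(M5) = exp(−0.0000045 × 8760) = 0.961347
Parallel (M1 and M2): 1 − (1 − 0.748952)(1 − 0.908137) = 0.976938
Series ([0.976938] and M3): 0.976938 × 0.946307 = 0.924483
Parallel ([0.924483], M4, and M5): 1 − (1 − 0.924483)(1 − 0.918538)(1 − 0.961347) = 0.9998

0.9998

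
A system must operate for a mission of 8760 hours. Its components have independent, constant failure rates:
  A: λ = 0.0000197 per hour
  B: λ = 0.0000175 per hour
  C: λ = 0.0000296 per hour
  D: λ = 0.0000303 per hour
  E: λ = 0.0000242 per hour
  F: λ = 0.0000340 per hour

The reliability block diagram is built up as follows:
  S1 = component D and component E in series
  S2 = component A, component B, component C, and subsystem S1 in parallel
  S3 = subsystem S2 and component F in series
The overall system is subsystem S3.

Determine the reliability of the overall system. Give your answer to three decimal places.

0.741

R(A) = exp(−0.0000197 × 8760) = 0.84150
R(B) = exp(−0.0000175 × 8760) = 0.85787
R(C) = exp(−0.0000296 × 8760) = 0.77159
R(D) = exp(−0.0000303 × 8760) = 0.76688
R(E) = exp(−0.0000242 × 8760) = 0.80897
R(F) = exp(−0.0000340 × 8760) = 0.74242
Series (D and E): 0.76688 × 0.80897 = 0.62038
Parallel (A, B, C, and [0.62038]): 1 − (1 − 0.84150)(1 − 0.85787)(1 − 0.77159)(1 − 0.62038) = 0.99805
Series ([0.99805] and F): 0.99805 × 0.74242 = 0.741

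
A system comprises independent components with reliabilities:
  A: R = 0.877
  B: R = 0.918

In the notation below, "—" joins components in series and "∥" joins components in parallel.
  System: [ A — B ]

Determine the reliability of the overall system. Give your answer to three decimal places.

Series (A and B): 0.87700 × 0.91800 = 0.805

0.805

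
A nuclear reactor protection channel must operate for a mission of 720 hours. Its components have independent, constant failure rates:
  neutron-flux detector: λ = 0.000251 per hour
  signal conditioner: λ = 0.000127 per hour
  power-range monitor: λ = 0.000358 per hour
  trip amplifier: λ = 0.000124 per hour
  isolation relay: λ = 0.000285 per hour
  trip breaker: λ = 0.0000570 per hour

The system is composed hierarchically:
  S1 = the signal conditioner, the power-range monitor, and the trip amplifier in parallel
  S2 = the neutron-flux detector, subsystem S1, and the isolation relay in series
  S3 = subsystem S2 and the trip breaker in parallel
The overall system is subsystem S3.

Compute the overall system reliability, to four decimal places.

0.9871

R(neutron-flux detector) = exp(−0.000251 × 720) = 0.834669
R(signal conditioner) = exp(−0.000127 × 720) = 0.912616
R(power-range monitor) = exp(−0.000358 × 720) = 0.772781
R(trip amplifier) = exp(−0.000124 × 720) = 0.914589
R(isolation relay) = exp(−0.000285 × 720) = 0.814484
R(trip breaker) = exp(−0.0000570 × 720) = 0.959791
Parallel (signal conditioner, power-range monitor, and trip amplifier): 1 − (1 − 0.912616)(1 − 0.772781)(1 − 0.914589) = 0.998304
Series (neutron-flux detector, [0.998304], and isolation relay): 0.834669 × 0.998304 × 0.814484 = 0.678672
Parallel ([0.678672] and trip breaker): 1 − (1 − 0.678672)(1 − 0.959791) = 0.9871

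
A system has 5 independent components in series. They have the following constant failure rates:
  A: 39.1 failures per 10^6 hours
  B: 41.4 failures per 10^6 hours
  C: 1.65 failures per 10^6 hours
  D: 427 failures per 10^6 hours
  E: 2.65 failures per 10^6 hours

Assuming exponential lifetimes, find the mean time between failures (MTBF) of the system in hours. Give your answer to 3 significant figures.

Series of exponential components: λ_sys = Σ λ_i
λ_sys = 0.0000391 + 0.0000414 + 0.00000165 + 0.000427 + 0.00000265 = 5.1180e-04 /h
MTBF = 1 / λ_sys = 1950 h

1950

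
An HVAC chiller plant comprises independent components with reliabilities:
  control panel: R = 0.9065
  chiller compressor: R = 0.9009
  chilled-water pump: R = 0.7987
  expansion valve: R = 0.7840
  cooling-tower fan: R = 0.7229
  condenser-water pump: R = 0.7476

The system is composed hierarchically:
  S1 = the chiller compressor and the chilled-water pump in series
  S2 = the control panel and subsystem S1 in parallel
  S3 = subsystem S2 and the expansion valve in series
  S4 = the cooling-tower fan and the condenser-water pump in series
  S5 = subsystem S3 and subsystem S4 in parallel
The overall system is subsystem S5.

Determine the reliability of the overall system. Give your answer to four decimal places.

0.8913

Series (chiller compressor and chilled-water pump): 0.900900 × 0.798700 = 0.719549
Parallel (control panel and [0.719549]): 1 − (1 − 0.906500)(1 − 0.719549) = 0.973778
Series ([0.973778] and expansion valve): 0.973778 × 0.784000 = 0.763442
Series (cooling-tower fan and condenser-water pump): 0.722900 × 0.747600 = 0.540440
Parallel ([0.763442] and [0.540440]): 1 − (1 − 0.763442)(1 − 0.540440) = 0.8913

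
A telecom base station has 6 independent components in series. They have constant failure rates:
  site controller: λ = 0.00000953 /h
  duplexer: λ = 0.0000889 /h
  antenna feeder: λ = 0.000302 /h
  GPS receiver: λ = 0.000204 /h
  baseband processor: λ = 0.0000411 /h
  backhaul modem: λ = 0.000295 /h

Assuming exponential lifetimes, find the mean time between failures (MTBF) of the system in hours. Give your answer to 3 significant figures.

Series of exponential components: λ_sys = Σ λ_i
λ_sys = 0.00000953 + 0.0000889 + 0.000302 + 0.000204 + 0.0000411 + 0.000295 = 9.4053e-04 /h
MTBF = 1 / λ_sys = 1060 h

1060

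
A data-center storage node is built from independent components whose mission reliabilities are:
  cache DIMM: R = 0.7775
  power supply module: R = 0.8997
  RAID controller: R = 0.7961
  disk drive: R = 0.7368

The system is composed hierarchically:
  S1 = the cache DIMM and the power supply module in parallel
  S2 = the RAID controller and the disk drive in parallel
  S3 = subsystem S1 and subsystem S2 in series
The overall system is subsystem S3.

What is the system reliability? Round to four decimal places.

Parallel (cache DIMM and power supply module): 1 − (1 − 0.777500)(1 − 0.899700) = 0.977683
Parallel (RAID controller and disk drive): 1 − (1 − 0.796100)(1 − 0.736800) = 0.946334
Series ([0.977683] and [0.946334]): 0.977683 × 0.946334 = 0.9252

0.9252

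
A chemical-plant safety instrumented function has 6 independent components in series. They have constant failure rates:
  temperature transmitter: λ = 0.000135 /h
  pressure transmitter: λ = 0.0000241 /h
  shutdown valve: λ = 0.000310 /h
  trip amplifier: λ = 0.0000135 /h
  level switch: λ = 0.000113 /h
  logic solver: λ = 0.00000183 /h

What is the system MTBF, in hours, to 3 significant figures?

Series of exponential components: λ_sys = Σ λ_i
λ_sys = 0.000135 + 0.0000241 + 0.000310 + 0.0000135 + 0.000113 + 0.00000183 = 5.9743e-04 /h
MTBF = 1 / λ_sys = 1670 h

1670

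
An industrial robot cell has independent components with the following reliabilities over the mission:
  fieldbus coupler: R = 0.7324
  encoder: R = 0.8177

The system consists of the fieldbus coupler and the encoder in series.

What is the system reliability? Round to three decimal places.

Series (fieldbus coupler and encoder): 0.73240 × 0.81770 = 0.599

0.599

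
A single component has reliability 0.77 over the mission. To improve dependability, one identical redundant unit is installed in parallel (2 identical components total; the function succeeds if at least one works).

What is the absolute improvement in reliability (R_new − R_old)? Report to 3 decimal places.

0.177

R_before = 0.77
R_after = 1 − (1 − 0.77)^2 = 0.947
ΔR = 0.947 − 0.77 = 0.177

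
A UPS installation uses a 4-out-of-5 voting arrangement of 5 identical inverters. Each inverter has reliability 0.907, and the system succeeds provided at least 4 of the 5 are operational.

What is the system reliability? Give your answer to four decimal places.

R = Σ_{i=4}^{5} C(5,i) p^i (1−p)^{5−i} with p = 0.907
C(5,4)·0.907^4·0.093^1 = 0.314689
C(5,5)·0.907^5·0.093^0 = 0.613813
Sum = 0.9285

0.9285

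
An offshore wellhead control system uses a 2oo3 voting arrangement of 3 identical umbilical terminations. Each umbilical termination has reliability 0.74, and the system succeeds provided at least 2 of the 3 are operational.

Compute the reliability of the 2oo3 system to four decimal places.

R = Σ_{i=2}^{3} C(3,i) p^i (1−p)^{3−i} with p = 0.74
C(3,2)·0.74^2·0.26^1 = 0.427128
C(3,3)·0.74^3·0.26^0 = 0.405224
Sum = 0.8324

0.8324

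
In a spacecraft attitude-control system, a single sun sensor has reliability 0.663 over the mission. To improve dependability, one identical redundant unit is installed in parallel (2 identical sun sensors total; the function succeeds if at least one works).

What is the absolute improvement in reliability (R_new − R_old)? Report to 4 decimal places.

R_before = 0.663
R_after = 1 − (1 − 0.663)^2 = 0.8864
ΔR = 0.8864 − 0.663 = 0.2234

0.2234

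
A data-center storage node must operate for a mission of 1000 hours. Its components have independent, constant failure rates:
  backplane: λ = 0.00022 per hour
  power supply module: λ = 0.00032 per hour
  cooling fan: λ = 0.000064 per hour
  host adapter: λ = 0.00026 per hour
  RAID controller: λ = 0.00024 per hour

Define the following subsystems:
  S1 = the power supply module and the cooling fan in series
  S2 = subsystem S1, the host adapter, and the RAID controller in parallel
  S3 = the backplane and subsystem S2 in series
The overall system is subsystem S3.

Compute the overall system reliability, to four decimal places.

0.7900

R(backplane) = exp(−0.00022 × 1000) = 0.802519
R(power supply module) = exp(−0.00032 × 1000) = 0.726149
R(cooling fan) = exp(−0.000064 × 1000) = 0.938005
R(host adapter) = exp(−0.00026 × 1000) = 0.771052
R(RAID controller) = exp(−0.00024 × 1000) = 0.786628
Series (power supply module and cooling fan): 0.726149 × 0.938005 = 0.681131
Parallel ([0.681131], host adapter, and RAID controller): 1 − (1 − 0.681131)(1 − 0.771052)(1 − 0.786628) = 0.984423
Series (backplane and [0.984423]): 0.802519 × 0.984423 = 0.7900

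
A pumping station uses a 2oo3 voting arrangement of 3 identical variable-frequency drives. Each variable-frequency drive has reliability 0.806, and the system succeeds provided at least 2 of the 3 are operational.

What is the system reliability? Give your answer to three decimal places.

R = Σ_{i=2}^{3} C(3,i) p^i (1−p)^{3−i} with p = 0.806
C(3,2)·0.806^2·0.194^1 = 0.37809
C(3,3)·0.806^3·0.194^0 = 0.52361
Sum = 0.902

0.902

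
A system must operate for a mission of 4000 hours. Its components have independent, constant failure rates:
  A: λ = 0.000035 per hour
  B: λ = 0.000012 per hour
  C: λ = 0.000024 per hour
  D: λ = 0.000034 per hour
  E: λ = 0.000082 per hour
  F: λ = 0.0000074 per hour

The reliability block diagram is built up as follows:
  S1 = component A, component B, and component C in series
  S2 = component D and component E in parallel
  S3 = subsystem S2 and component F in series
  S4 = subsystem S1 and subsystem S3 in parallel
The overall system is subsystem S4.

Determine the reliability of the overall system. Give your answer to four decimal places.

0.9843

R(A) = exp(−0.000035 × 4000) = 0.869358
R(B) = exp(−0.000012 × 4000) = 0.953134
R(C) = exp(−0.000024 × 4000) = 0.908464
R(D) = exp(−0.000034 × 4000) = 0.872843
R(E) = exp(−0.000082 × 4000) = 0.720363
R(F) = exp(−0.0000074 × 4000) = 0.970834
Series (A, B, and C): 0.869358 × 0.953134 × 0.908464 = 0.752767
Parallel (D and E): 1 − (1 − 0.872843)(1 − 0.720363) = 0.964442
Series ([0.964442] and F): 0.964442 × 0.970834 = 0.936313
Parallel ([0.752767] and [0.936313]): 1 − (1 − 0.752767)(1 − 0.936313) = 0.9843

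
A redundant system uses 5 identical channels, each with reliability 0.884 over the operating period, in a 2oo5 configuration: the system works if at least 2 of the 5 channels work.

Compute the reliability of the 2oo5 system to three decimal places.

0.999

R = Σ_{i=2}^{5} C(5,i) p^i (1−p)^{5−i} with p = 0.884
C(5,2)·0.884^2·0.116^3 = 0.01220
C(5,3)·0.884^3·0.116^2 = 0.09296
C(5,4)·0.884^4·0.116^1 = 0.35419
C(5,5)·0.884^5·0.116^0 = 0.53984
Sum = 0.999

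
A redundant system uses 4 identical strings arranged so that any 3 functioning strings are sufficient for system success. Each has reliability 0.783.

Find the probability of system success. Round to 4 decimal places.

0.7926

R = Σ_{i=3}^{4} C(4,i) p^i (1−p)^{4−i} with p = 0.783
C(4,3)·0.783^3·0.217^1 = 0.416682
C(4,4)·0.783^4·0.217^0 = 0.375878
Sum = 0.7926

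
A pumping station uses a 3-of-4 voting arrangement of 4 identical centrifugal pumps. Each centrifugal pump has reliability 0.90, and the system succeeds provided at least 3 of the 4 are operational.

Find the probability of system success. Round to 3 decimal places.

R = Σ_{i=3}^{4} C(4,i) p^i (1−p)^{4−i} with p = 0.90
C(4,3)·0.90^3·0.10^1 = 0.29160
C(4,4)·0.90^4·0.10^0 = 0.65610
Sum = 0.948

0.948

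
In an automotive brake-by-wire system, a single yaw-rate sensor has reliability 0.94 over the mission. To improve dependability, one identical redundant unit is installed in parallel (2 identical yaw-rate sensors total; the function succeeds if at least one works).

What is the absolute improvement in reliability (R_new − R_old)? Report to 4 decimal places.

0.0564

R_before = 0.94
R_after = 1 − (1 − 0.94)^2 = 0.9964
ΔR = 0.9964 − 0.94 = 0.0564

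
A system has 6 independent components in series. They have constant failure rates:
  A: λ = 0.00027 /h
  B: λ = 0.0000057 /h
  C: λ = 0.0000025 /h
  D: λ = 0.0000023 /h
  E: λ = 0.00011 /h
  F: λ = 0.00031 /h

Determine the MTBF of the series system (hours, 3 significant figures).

1430

Series of exponential components: λ_sys = Σ λ_i
λ_sys = 0.00027 + 0.0000057 + 0.0000025 + 0.0000023 + 0.00011 + 0.00031 = 7.0050e-04 /h
MTBF = 1 / λ_sys = 1430 h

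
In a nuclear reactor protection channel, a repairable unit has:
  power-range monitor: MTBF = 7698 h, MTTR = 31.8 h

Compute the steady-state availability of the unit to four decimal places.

A(power-range monitor) = MTBF/(MTBF+MTTR) = 7698/(7698+31.8) = 0.9959

0.9959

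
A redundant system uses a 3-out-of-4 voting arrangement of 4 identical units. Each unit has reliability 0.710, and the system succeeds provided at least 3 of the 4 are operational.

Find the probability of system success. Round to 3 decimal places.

0.669

R = Σ_{i=3}^{4} C(4,i) p^i (1−p)^{4−i} with p = 0.710
C(4,3)·0.710^3·0.290^1 = 0.41518
C(4,4)·0.710^4·0.290^0 = 0.25412
Sum = 0.669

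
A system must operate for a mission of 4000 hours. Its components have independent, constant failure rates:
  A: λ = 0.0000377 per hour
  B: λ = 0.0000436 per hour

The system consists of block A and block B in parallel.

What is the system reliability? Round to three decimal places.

0.978

R(A) = exp(−0.0000377 × 4000) = 0.86002
R(B) = exp(−0.0000436 × 4000) = 0.83996
Parallel (A and B): 1 − (1 − 0.86002)(1 − 0.83996) = 0.978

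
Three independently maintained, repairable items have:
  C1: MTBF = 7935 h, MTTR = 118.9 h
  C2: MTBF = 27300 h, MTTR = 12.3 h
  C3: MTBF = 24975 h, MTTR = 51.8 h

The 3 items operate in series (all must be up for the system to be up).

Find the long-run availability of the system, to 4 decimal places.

0.9828

A(C1) = MTBF/(MTBF+MTTR) = 7935/(7935+118.9) = 0.985237
A(C2) = MTBF/(MTBF+MTTR) = 27300/(27300+12.3) = 0.999550
A(C3) = MTBF/(MTBF+MTTR) = 24975/(24975+51.8) = 0.997930
Series availability: 0.985237 × 0.999550 × 0.997930 = 0.9828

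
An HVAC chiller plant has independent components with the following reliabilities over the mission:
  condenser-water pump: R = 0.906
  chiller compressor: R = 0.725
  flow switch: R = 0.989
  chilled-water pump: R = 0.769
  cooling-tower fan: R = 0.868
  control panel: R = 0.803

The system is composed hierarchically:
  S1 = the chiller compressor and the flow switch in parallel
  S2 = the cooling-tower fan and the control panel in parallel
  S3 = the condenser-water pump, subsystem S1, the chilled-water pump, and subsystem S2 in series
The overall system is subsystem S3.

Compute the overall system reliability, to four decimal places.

Parallel (chiller compressor and flow switch): 1 − (1 − 0.725000)(1 − 0.989000) = 0.996975
Parallel (cooling-tower fan and control panel): 1 − (1 − 0.868000)(1 − 0.803000) = 0.973996
Series (condenser-water pump, [0.996975], chilled-water pump, and [0.973996]): 0.906000 × 0.996975 × 0.769000 × 0.973996 = 0.6765

0.6765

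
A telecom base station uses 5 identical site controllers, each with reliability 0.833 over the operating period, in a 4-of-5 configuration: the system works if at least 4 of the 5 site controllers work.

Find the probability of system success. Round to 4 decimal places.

R = Σ_{i=4}^{5} C(5,i) p^i (1−p)^{5−i} with p = 0.833
C(5,4)·0.833^4·0.167^1 = 0.402037
C(5,5)·0.833^5·0.167^0 = 0.401074
Sum = 0.8031

0.8031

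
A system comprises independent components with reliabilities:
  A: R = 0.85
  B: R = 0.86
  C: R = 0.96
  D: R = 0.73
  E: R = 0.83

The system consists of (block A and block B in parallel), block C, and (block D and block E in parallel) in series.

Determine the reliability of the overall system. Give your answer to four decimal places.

Parallel (A and B): 1 − (1 − 0.850000)(1 − 0.860000) = 0.979000
Parallel (D and E): 1 − (1 − 0.730000)(1 − 0.830000) = 0.954100
Series ([0.979000], C, and [0.954100]): 0.979000 × 0.960000 × 0.954100 = 0.8967

0.8967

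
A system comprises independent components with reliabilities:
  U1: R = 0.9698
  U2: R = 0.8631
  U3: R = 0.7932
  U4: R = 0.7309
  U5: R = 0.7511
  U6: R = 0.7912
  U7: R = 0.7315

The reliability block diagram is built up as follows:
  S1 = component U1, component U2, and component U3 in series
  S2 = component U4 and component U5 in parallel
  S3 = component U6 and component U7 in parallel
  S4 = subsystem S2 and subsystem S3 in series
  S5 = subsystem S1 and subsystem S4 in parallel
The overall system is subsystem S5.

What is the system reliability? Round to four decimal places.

Series (U1, U2, and U3): 0.969800 × 0.863100 × 0.793200 = 0.663936
Parallel (U4 and U5): 1 − (1 − 0.730900)(1 − 0.751100) = 0.933021
Parallel (U6 and U7): 1 − (1 − 0.791200)(1 − 0.731500) = 0.943937
Series ([0.933021] and [0.943937]): 0.933021 × 0.943937 = 0.880713
Parallel ([0.663936] and [0.880713]): 1 − (1 − 0.663936)(1 − 0.880713) = 0.9599

0.9599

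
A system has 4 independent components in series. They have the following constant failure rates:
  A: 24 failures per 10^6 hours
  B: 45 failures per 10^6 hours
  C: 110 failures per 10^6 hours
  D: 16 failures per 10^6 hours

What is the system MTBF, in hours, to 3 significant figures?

5130

Series of exponential components: λ_sys = Σ λ_i
λ_sys = 0.000024 + 0.000045 + 0.00011 + 0.000016 = 1.9500e-04 /h
MTBF = 1 / λ_sys = 5130 h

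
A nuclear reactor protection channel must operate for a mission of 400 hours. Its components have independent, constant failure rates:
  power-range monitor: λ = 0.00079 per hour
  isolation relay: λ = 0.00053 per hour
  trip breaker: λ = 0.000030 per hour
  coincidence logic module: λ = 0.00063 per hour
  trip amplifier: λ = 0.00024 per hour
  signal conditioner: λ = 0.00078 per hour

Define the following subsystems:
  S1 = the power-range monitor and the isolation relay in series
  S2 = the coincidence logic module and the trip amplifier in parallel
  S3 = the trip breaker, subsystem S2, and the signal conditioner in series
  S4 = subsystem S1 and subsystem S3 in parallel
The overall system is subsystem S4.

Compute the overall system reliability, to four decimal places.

R(power-range monitor) = exp(−0.00079 × 400) = 0.729059
R(isolation relay) = exp(−0.00053 × 400) = 0.808965
R(trip breaker) = exp(−0.000030 × 400) = 0.988072
R(coincidence logic module) = exp(−0.00063 × 400) = 0.777245
R(trip amplifier) = exp(−0.00024 × 400) = 0.908464
R(signal conditioner) = exp(−0.00078 × 400) = 0.731982
Series (power-range monitor and isolation relay): 0.729059 × 0.808965 = 0.589783
Parallel (coincidence logic module and trip amplifier): 1 − (1 − 0.777245)(1 − 0.908464) = 0.979610
Series (trip breaker, [0.979610], and signal conditioner): 0.988072 × 0.979610 × 0.731982 = 0.708504
Parallel ([0.589783] and [0.708504]): 1 − (1 − 0.589783)(1 − 0.708504) = 0.8804

0.8804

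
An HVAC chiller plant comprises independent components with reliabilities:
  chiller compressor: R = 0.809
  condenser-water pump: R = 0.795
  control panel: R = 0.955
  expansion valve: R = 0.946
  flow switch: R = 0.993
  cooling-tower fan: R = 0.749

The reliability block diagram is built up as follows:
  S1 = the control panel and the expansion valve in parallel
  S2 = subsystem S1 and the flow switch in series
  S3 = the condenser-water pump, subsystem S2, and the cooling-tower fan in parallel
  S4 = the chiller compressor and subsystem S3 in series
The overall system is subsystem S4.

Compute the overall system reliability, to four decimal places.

Parallel (control panel and expansion valve): 1 − (1 − 0.955000)(1 − 0.946000) = 0.997570
Series ([0.997570] and flow switch): 0.997570 × 0.993000 = 0.990587
Parallel (condenser-water pump, [0.990587], and cooling-tower fan): 1 − (1 − 0.795000)(1 − 0.990587)(1 − 0.749000) = 0.999516
Series (chiller compressor and [0.999516]): 0.809000 × 0.999516 = 0.8086

0.8086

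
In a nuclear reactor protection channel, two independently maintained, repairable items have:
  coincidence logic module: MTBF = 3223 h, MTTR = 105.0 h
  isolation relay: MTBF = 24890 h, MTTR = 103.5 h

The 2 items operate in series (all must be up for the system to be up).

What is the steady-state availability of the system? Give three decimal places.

A(coincidence logic module) = MTBF/(MTBF+MTTR) = 3223/(3223+105.0) = 0.968450
A(isolation relay) = MTBF/(MTBF+MTTR) = 24890/(24890+103.5) = 0.995859
Series availability: 0.968450 × 0.995859 = 0.964

0.964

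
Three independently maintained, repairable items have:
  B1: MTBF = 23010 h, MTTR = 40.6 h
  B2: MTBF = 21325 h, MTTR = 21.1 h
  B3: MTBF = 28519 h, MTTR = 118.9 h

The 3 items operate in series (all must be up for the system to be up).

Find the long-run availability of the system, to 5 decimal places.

0.99311

A(B1) = MTBF/(MTBF+MTTR) = 23010/(23010+40.6) = 0.998239
A(B2) = MTBF/(MTBF+MTTR) = 21325/(21325+21.1) = 0.999012
A(B3) = MTBF/(MTBF+MTTR) = 28519/(28519+118.9) = 0.995848
Series availability: 0.998239 × 0.999012 × 0.995848 = 0.99311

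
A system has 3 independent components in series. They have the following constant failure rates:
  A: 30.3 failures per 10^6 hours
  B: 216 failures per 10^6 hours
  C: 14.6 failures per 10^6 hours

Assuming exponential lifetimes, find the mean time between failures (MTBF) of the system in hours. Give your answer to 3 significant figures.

Series of exponential components: λ_sys = Σ λ_i
λ_sys = 0.0000303 + 0.000216 + 0.0000146 = 2.6090e-04 /h
MTBF = 1 / λ_sys = 3830 h

3830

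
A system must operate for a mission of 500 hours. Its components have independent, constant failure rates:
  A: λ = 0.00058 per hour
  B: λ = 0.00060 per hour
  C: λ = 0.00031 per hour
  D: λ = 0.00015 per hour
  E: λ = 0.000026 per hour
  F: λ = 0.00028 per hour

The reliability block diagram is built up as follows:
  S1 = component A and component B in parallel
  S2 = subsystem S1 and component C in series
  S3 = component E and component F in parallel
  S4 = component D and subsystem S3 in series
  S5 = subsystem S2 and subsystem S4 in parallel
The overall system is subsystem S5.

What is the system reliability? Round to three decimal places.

R(A) = exp(−0.00058 × 500) = 0.74826
R(B) = exp(−0.00060 × 500) = 0.74082
R(C) = exp(−0.00031 × 500) = 0.85642
R(D) = exp(−0.00015 × 500) = 0.92774
R(E) = exp(−0.000026 × 500) = 0.98708
R(F) = exp(−0.00028 × 500) = 0.86936
Parallel (A and B): 1 − (1 − 0.74826)(1 − 0.74082) = 0.93475
Series ([0.93475] and C): 0.93475 × 0.85642 = 0.80054
Parallel (E and F): 1 − (1 − 0.98708)(1 − 0.86936) = 0.99831
Series (D and [0.99831]): 0.92774 × 0.99831 = 0.92617
Parallel ([0.80054] and [0.92617]): 1 − (1 − 0.80054)(1 − 0.92617) = 0.985

0.985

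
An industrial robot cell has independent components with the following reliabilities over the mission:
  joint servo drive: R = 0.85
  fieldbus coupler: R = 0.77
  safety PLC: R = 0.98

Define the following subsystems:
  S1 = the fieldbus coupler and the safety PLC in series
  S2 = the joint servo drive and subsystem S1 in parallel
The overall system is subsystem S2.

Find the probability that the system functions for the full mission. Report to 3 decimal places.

0.963

Series (fieldbus coupler and safety PLC): 0.77000 × 0.98000 = 0.75460
Parallel (joint servo drive and [0.75460]): 1 − (1 − 0.85000)(1 − 0.75460) = 0.963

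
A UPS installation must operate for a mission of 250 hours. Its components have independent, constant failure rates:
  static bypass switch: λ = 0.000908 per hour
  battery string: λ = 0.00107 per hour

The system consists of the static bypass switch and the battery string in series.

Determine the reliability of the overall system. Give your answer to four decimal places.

R(static bypass switch) = exp(−0.000908 × 250) = 0.796921
R(battery string) = exp(−0.00107 × 250) = 0.765290
Series (static bypass switch and battery string): 0.796921 × 0.765290 = 0.6099

0.6099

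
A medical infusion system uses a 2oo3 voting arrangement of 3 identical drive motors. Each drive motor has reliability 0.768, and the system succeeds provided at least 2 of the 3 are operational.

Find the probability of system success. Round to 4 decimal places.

R = Σ_{i=2}^{3} C(3,i) p^i (1−p)^{3−i} with p = 0.768
C(3,2)·0.768^2·0.232^1 = 0.410518
C(3,3)·0.768^3·0.232^0 = 0.452985
Sum = 0.8635

0.8635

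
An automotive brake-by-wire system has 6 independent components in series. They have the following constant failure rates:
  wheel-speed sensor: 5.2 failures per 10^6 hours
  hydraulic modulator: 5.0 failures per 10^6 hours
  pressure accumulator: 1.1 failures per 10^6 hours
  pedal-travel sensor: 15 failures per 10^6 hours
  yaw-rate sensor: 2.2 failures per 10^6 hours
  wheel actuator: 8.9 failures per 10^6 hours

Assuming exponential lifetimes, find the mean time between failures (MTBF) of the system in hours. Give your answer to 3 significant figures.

Series of exponential components: λ_sys = Σ λ_i
λ_sys = 0.0000052 + 0.0000050 + 0.0000011 + 0.000015 + 0.0000022 + 0.0000089 = 3.7400e-05 /h
MTBF = 1 / λ_sys = 26700 h

26700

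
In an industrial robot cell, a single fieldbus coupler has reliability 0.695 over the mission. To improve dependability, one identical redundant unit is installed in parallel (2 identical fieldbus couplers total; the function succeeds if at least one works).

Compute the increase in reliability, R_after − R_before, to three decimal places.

0.212

R_before = 0.695
R_after = 1 − (1 − 0.695)^2 = 0.907
ΔR = 0.907 − 0.695 = 0.212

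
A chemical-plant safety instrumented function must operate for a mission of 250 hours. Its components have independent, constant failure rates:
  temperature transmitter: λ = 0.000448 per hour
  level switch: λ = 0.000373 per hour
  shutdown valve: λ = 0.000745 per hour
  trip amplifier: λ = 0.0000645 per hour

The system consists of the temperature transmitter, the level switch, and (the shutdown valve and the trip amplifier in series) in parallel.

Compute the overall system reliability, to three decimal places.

R(temperature transmitter) = exp(−0.000448 × 250) = 0.89404
R(level switch) = exp(−0.000373 × 250) = 0.91097
R(shutdown valve) = exp(−0.000745 × 250) = 0.83007
R(trip amplifier) = exp(−0.0000645 × 250) = 0.98400
Series (shutdown valve and trip amplifier): 0.83007 × 0.98400 = 0.81679
Parallel (temperature transmitter, level switch, and [0.81679]): 1 − (1 − 0.89404)(1 − 0.91097)(1 − 0.81679) = 0.998

0.998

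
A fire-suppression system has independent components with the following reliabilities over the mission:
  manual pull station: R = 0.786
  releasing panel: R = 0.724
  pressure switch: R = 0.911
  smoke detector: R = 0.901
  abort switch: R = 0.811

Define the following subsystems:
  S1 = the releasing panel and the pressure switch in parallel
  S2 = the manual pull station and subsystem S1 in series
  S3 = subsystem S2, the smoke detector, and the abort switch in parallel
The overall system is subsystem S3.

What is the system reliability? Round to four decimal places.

Parallel (releasing panel and pressure switch): 1 − (1 − 0.724000)(1 − 0.911000) = 0.975436
Series (manual pull station and [0.975436]): 0.786000 × 0.975436 = 0.766693
Parallel ([0.766693], smoke detector, and abort switch): 1 − (1 − 0.766693)(1 − 0.901000)(1 − 0.811000) = 0.9956

0.9956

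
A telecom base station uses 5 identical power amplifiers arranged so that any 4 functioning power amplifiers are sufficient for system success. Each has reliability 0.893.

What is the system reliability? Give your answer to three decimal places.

0.908

R = Σ_{i=4}^{5} C(5,i) p^i (1−p)^{5−i} with p = 0.893
C(5,4)·0.893^4·0.107^1 = 0.34022
C(5,5)·0.893^5·0.107^0 = 0.56788
Sum = 0.908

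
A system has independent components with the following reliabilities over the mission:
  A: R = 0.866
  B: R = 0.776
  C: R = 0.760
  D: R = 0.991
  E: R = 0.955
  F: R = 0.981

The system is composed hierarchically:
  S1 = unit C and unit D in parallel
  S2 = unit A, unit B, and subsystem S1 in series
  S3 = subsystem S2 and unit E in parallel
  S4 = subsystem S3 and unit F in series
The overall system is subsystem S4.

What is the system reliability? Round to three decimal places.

0.966

Parallel (C and D): 1 − (1 − 0.76000)(1 − 0.99100) = 0.99784
Series (A, B, and [0.99784]): 0.86600 × 0.77600 × 0.99784 = 0.67056
Parallel ([0.67056] and E): 1 − (1 − 0.67056)(1 − 0.95500) = 0.98518
Series ([0.98518] and F): 0.98518 × 0.98100 = 0.966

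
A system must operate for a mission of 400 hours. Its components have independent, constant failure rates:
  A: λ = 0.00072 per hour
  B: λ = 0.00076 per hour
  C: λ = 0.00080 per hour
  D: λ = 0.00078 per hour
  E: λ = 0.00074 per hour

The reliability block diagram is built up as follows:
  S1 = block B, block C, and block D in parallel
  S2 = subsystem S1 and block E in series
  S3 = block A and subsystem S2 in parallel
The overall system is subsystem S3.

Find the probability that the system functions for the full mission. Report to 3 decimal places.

R(A) = exp(−0.00072 × 400) = 0.74976
R(B) = exp(−0.00076 × 400) = 0.73786
R(C) = exp(−0.00080 × 400) = 0.72615
R(D) = exp(−0.00078 × 400) = 0.73198
R(E) = exp(−0.00074 × 400) = 0.74379
Parallel (B, C, and D): 1 − (1 − 0.73786)(1 − 0.72615)(1 − 0.73198) = 0.98076
Series ([0.98076] and E): 0.98076 × 0.74379 = 0.72948
Parallel (A and [0.72948]): 1 − (1 − 0.74976)(1 − 0.72948) = 0.932

0.932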